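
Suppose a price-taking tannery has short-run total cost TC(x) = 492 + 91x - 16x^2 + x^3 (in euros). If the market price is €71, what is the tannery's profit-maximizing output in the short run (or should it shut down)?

Variable cost is VC = 91x - 16x^2 + x^3, so AVC = VC/x = 91 - 16x + x^2 and MC = dTC/dx = 91 - 32x + 3x^2.
AVC is minimized where dAVC/dx = -16 + 2x = 0, at x = 8; min AVC = 91 - 16·8 + 8^2 = €27.
P = €71 exceeds min AVC = €27, so the firm stays open.
Solving P = MC: 20 - 32x + 3x^2 = 0 ⇒ x = 2/3 or 10. On the upward-sloping branch, x* = 10.
Check: AVC at x = 10 is €31 ≤ P, so revenue covers variable cost.
Profit = P·x − TC = 71·10 − 802 = -€92, a loss, but smaller than the €492 fixed cost the firm would lose by shutting down.

Produce at x = 10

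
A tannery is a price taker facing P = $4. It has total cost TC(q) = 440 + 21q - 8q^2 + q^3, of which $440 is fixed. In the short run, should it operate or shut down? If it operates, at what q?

Shut down

Variable cost is VC = 21q - 8q^2 + q^3, so AVC = VC/q = 21 - 8q + q^2 and MC = dTC/dq = 21 - 16q + 3q^2.
The AVC parabola has its vertex at q = 8/2 = 4, where AVC = 21 - 8·4 + 4^2 = $5.
Since P = $4 < min AVC = $5, price fails to cover variable cost at any output.
Shutting down limits the loss to fixed cost, $440.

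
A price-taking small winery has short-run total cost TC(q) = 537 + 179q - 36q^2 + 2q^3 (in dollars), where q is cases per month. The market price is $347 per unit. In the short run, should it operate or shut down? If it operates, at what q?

Produce at q = 14

Variable cost is VC = 179q - 36q^2 + 2q^3, so AVC = VC/q = 179 - 36q + 2q^2 and MC = dTC/dq = 179 - 72q + 6q^2.
The AVC parabola has its vertex at q = 36/4 = 9, where AVC = 179 - 36·9 + 2·9^2 = $17.
P = $347 exceeds min AVC = $17, so the firm stays open.
P = MC gives -168 - 72q + 6q^2 = 0, with roots -2 and 14. Take the larger (rising MC): q* = 14.
Check: AVC at q = 14 is $67 ≤ P, so revenue covers variable cost.
Profit = P·q − TC = 347·14 − 1475 = $3383.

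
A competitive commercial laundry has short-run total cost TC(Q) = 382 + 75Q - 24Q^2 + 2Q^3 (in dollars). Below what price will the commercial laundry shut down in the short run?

$3 per unit

The firm shuts down when price falls below the minimum of average variable cost. AVC = VC/Q = 75 - 24Q + 2Q^2.
At the minimum of AVC, MC = AVC. MC = 75 - 48Q + 6Q^2; setting MC = AVC gives 4Q^2 - 24Q = 0, so Q = 6. min AVC = 3.
The firm shuts down for any P below $3.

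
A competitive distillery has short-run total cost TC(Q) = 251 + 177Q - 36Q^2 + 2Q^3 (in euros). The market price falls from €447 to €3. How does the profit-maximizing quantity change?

MC = 177 - 72Q + 6Q^2; the shutdown threshold is min AVC = €15 (at Q = 9).
With P = €447 above the shutdown price, P = MC gives Q = 15.
At P = €3 < min AVC = €15, price no longer covers variable cost at any output, so the firm shuts down: Q = 0.

Output falls from 15 to 0 (the firm shuts down)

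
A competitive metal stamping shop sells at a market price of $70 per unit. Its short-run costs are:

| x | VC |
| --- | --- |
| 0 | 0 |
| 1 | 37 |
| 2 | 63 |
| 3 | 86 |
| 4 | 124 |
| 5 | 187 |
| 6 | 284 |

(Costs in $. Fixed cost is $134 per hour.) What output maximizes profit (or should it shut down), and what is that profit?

x = 5; profit = $29

Compute π = P·x − TC at each output: x=0: -134; x=1: -101; x=2: -57; x=3: -10; x=4: 22; x=5: 29; x=6: 2.
Profit is maximized at x = 5. AVC there is 187/5 = $37.40 ≤ P, so producing beats shutting down (which would give -$134).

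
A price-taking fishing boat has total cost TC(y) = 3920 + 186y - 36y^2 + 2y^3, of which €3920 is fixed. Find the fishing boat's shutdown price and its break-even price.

AVC = 186 - 36y + 2y^2; minimized at y = 9, giving min AVC = €24. That is the shutdown price.
ATC = 3920/y + 186 - 36y + 2y^2. Setting dATC/dy = −3920/y^2 − 36 + 4y = 0 gives y = 14 (since 4·14^3 − 36·14^2 = 3920).
min ATC = 3920/14 + 186 − 36·14 + 2·14^2 = €354. That is the break-even price.
Between these two prices the firm operates at a loss; above €354 it earns a profit.

Shutdown price = €24; break-even price = €354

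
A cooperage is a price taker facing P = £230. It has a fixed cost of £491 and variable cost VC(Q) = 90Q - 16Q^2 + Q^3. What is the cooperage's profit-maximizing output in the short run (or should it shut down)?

Produce at Q = 14

From TC, MC = TC'(Q) = 90 - 32Q + 3Q^2 and AVC = VC/Q = 90 - 16Q + Q^2.
AVC hits its minimum where MC = AVC, at Q = 8, giving min AVC = 90 - 16·8 + 8^2 = £26.
Because £230 ≥ £26, revenue can cover variable cost; the firm operates.
P = MC gives -140 - 32Q + 3Q^2 = 0, with roots -10/3 and 14. Take the larger (rising MC): Q* = 14.
Check: AVC at Q = 14 is £62 ≤ P, so revenue covers variable cost.
Profit = P·Q − TC = 230·14 − 1359 = £1861.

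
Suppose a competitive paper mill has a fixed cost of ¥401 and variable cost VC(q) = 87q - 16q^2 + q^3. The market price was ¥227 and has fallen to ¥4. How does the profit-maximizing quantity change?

Output falls from 14 to 0 (the firm shuts down)

AVC = 87 - 16q + q^2, minimized at q = 8 where min AVC = ¥23. MC = 87 - 32q + 3q^2.
At P = ¥227 ≥ min AVC, set P = MC on the rising branch: q = 14.
At P = ¥4 < min AVC = ¥23, price no longer covers variable cost at any output, so the firm shuts down: q = 0.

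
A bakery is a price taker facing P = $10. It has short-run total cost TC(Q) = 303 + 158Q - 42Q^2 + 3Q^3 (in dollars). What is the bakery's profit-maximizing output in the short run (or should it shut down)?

Shut down

Variable cost is VC = 158Q - 42Q^2 + 3Q^3, so AVC = VC/Q = 158 - 42Q + 3Q^2 and MC = dTC/dQ = 158 - 84Q + 9Q^2.
AVC hits its minimum where MC = AVC, at Q = 7, giving min AVC = 158 - 42·7 + 3·7^2 = $11.
Since P = $10 < min AVC = $11, price fails to cover variable cost at any output.
Shutting down limits the loss to fixed cost, $303.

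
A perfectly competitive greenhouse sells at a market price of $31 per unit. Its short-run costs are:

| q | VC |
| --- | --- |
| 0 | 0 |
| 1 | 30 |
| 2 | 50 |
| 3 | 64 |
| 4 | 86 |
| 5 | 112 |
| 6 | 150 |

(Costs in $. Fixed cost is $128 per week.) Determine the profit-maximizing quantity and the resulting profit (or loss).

q = 5; profit = -$85

Compute π = P·q − TC at each output: q=0: -128; q=1: -127; q=2: -116; q=3: -99; q=4: -90; q=5: -85; q=6: -92.
Profit is maximized at q = 5. AVC there is 112/5 = $22.40 ≤ P, so producing beats shutting down (which would give -$128).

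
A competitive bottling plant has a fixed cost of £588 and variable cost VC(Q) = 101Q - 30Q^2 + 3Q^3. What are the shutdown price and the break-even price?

AVC = 101 - 30Q + 3Q^2; minimized at Q = 5, giving min AVC = £26. That is the shutdown price.
ATC = 588/Q + 101 - 30Q + 3Q^2. Setting dATC/dQ = −588/Q^2 − 30 + 6Q = 0 gives Q = 7 (since 6·7^3 − 30·7^2 = 588).
min ATC = 588/7 + 101 − 30·7 + 3·7^2 = £122. That is the break-even price.
For £26 ≤ P < £122 the firm produces at a loss; below £26 it shuts down.

Shutdown price = £26; break-even price = £122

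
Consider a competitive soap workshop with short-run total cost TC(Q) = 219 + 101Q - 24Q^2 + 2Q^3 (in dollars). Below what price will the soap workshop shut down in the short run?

$29 per unit

The firm shuts down when price falls below the minimum of average variable cost. AVC = VC/Q = 101 - 24Q + 2Q^2.
At the minimum of AVC, MC = AVC. MC = 101 - 48Q + 6Q^2; setting MC = AVC gives 4Q^2 - 24Q = 0, so Q = 6. min AVC = 29.
The firm shuts down for any P below $29.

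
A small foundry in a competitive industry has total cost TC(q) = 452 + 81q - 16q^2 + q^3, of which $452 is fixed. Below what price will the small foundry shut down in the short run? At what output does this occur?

$17 per unit, at q = 8

Short-run supply begins at min AVC. From VC = 81q - 16q^2 + q^3, AVC = 81 - 16q + q^2.
At the minimum of AVC, MC = AVC. MC = 81 - 32q + 3q^2; setting MC = AVC gives 2q^2 - 16q = 0, so q = 8. min AVC = 17.
So the shutdown price is $17.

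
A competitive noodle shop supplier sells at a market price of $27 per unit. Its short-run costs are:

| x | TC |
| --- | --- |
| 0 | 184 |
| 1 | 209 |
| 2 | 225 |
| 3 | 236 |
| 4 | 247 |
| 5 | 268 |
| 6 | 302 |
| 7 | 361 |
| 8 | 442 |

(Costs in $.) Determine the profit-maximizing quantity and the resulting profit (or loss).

x = 5; profit = -$133

Profit at each row (π = 27x − TC): x=0: -184; x=1: -182; x=2: -171; x=3: -155; x=4: -139; x=5: -133; x=6: -140; x=7: -172; x=8: -226.
Profit is maximized at x = 5. AVC there is 84/5 = $16.80 ≤ P, so producing beats shutting down (which would give -$184).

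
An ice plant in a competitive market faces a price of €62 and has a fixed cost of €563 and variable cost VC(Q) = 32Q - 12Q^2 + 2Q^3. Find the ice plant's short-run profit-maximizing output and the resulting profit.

Profit = -€363 at Q = 5

AVC = 32 - 12Q + 2Q^2; min AVC = €14 at Q = 3. Since P = €62 ≥ min AVC, the firm produces.
MC = 32 - 24Q + 6Q^2. Setting P = MC and taking the root on the rising branch gives Q* = 5.
TR = 62·5 = 310. TC = 563 + 110 = 673. Profit = 310 − 673 = -€363.
Shutting down would mean losing the fixed cost of €563, so operating at a loss of €363 is better by €200.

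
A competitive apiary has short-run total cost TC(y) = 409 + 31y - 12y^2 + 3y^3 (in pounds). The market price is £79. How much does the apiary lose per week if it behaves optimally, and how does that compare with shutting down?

Profit = -£217 at y = 4

AVC = 31 - 12y + 3y^2 has its minimum £19 at y = 2; price £79 clears that bar, so the firm operates.
MC = 31 - 24y + 9y^2. Setting P = MC and taking the root on the rising branch gives y* = 4.
TR = 79·4 = 316. TC = 409 + 124 = 533. Profit = 316 − 533 = -£217.
Shutting down would mean losing the fixed cost of £409, so operating at a loss of £217 is better by £192.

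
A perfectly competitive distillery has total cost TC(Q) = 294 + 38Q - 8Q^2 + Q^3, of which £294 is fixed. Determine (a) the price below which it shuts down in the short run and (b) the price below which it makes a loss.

AVC = 38 - 8Q + Q^2; minimized at Q = 4, giving min AVC = £22. That is the shutdown price.
ATC = 294/Q + 38 - 8Q + Q^2. Setting dATC/dQ = −294/Q^2 − 8 + 2Q = 0 gives Q = 7 (since 2·7^3 − 8·7^2 = 294).
min ATC = 294/7 + 38 − 8·7 + 7^2 = £73. That is the break-even price.
For £22 ≤ P < £73 the firm produces at a loss; below £22 it shuts down.

Shutdown price = £22; break-even price = £73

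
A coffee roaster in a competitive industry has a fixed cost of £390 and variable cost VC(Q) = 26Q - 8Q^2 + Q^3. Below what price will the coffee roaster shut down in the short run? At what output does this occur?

£10 per unit, at Q = 4

Short-run supply begins at min AVC. From VC = 26Q - 8Q^2 + Q^3, AVC = 26 - 8Q + Q^2.
At the minimum of AVC, MC = AVC. MC = 26 - 16Q + 3Q^2; setting MC = AVC gives 2Q^2 - 8Q = 0, so Q = 4. min AVC = 10.
For P < £10 the firm produces nothing.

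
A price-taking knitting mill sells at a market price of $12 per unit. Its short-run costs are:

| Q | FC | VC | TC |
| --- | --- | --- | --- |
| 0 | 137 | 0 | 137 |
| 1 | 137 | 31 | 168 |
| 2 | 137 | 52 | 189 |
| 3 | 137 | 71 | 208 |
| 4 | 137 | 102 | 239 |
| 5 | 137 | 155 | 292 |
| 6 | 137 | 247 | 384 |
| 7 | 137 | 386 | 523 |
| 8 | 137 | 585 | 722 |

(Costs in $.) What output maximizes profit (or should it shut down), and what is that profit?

Tabulate TR − TC: Q=0: -137; Q=1: -156; Q=2: -165; Q=3: -172; Q=4: -191; Q=5: -232; Q=6: -312; Q=7: -439; Q=8: -626.
Profit is highest at Q = 0. Equivalently, the lowest AVC in the table is 71/3 ≈ $23.67 at Q = 3, and P = $12 falls below it — price never covers variable cost, so the firm shuts down and loses only its fixed cost.

Q = 0 (shut down); profit = -$137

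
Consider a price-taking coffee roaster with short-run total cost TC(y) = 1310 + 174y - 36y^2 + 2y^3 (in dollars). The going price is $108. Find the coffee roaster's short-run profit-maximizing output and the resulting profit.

Profit = -$342 at y = 11

AVC = 174 - 36y + 2y^2 has its minimum $12 at y = 9; price $108 clears that bar, so the firm operates.
MC = 174 - 72y + 6y^2. Setting P = MC and taking the root on the rising branch gives y* = 11.
TR = 108·11 = 1188. TC = 1310 + 220 = 1530. Profit = 1188 − 1530 = -$342.
That loss of $342 beats the $1310 the firm would lose by shutting down; producing recovers $968 of fixed cost.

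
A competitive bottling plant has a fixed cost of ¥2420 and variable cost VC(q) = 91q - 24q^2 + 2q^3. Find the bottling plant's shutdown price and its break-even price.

Shutdown price = min AVC. AVC = 91 - 24q + 2q^2, with vertex at q = 6 and minimum ¥19.
ATC = 2420/q + 91 - 24q + 2q^2. Setting dATC/dq = −2420/q^2 − 24 + 4q = 0 gives q = 11 (since 4·11^3 − 24·11^2 = 2420).
min ATC = 2420/11 + 91 − 24·11 + 2·11^2 = ¥289. That is the break-even price.
For ¥19 ≤ P < ¥289 the firm produces at a loss; below ¥19 it shuts down.

Shutdown price = ¥19; break-even price = ¥289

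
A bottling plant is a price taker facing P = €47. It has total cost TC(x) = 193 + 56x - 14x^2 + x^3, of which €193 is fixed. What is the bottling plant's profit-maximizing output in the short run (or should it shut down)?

Produce at x = 9

Variable cost is VC = 56x - 14x^2 + x^3, so AVC = VC/x = 56 - 14x + x^2 and MC = dTC/dx = 56 - 28x + 3x^2.
The AVC parabola has its vertex at x = 14/2 = 7, where AVC = 56 - 14·7 + 7^2 = €7.
Because €47 ≥ €7, revenue can cover variable cost; the firm operates.
P = MC gives 9 - 28x + 3x^2 = 0, with roots 1/3 and 9. Take the larger (rising MC): x* = 9.
Check: AVC at x = 9 is €11 ≤ P, so revenue covers variable cost.
Profit = P·x − TC = 47·9 − 292 = €131.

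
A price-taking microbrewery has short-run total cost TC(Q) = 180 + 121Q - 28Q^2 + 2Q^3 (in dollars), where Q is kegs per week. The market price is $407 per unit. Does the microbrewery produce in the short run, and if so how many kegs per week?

Produce at Q = 13

From TC, MC = TC'(Q) = 121 - 56Q + 6Q^2 and AVC = VC/Q = 121 - 28Q + 2Q^2.
AVC hits its minimum where MC = AVC, at Q = 7, giving min AVC = 121 - 28·7 + 2·7^2 = $23.
P = $407 exceeds min AVC = $23, so the firm stays open.
Solving P = MC: -286 - 56Q + 6Q^2 = 0 ⇒ Q = -11/3 or 13. On the upward-sloping branch, Q* = 13.
Check: AVC at Q = 13 is $95 ≤ P, so revenue covers variable cost.
Profit = P·Q − TC = 407·13 − 1415 = $3876.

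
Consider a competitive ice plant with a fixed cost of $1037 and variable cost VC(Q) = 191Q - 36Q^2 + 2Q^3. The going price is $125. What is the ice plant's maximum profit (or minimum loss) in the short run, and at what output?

AVC = 191 - 36Q + 2Q^2; min AVC = $29 at Q = 9. Since P = $125 ≥ min AVC, the firm produces.
With MC = 191 - 72Q + 6Q^2, P = MC on the upward-sloping part at Q* = 11.
TR = 125·11 = 1375. TC = 1037 + 407 = 1444. Profit = 1375 − 1444 = -$69.
By producing, the firm covers all variable cost plus $968 of fixed cost; shutting down would lose the full $1037.

Profit = -$69 at Q = 11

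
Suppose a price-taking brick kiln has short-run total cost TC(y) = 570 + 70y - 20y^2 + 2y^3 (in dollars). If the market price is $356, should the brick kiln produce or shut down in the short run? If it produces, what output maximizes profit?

Produce at y = 11

From TC, MC = TC'(y) = 70 - 40y + 6y^2 and AVC = VC/y = 70 - 20y + 2y^2.
The AVC parabola has its vertex at y = 20/4 = 5, where AVC = 70 - 20·5 + 2·5^2 = $20.
Since P = $356 ≥ min AVC = $20, price covers variable cost and the firm should produce.
Set P = MC: 356 = 70 - 40y + 6y^2 → -286 - 40y + 6y^2 = 0. The roots are y = -13/3 and y = 11; the profit-maximizing output is on the rising part of MC, so y* = 11.
Check: AVC at y = 11 is $92 ≤ P, so revenue covers variable cost.
Profit = P·y − TC = 356·11 − 1582 = $2334.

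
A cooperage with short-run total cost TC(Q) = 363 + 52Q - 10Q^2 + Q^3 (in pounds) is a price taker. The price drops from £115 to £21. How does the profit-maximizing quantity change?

Output falls from 9 to 0 (the firm shuts down)

AVC = 52 - 10Q + Q^2, minimized at Q = 5 where min AVC = £27. MC = 52 - 20Q + 3Q^2.
With P = £115 above the shutdown price, P = MC gives Q = 9.
At P = £21 < min AVC = £27, price no longer covers variable cost at any output, so the firm shuts down: Q = 0.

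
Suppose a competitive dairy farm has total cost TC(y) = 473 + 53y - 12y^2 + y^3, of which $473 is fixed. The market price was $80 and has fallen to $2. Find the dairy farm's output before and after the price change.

MC = 53 - 24y + 3y^2; the shutdown threshold is min AVC = $17 (at y = 6).
At P = $80 ≥ min AVC, set P = MC on the rising branch: y = 9.
At P = $2 < min AVC = $17, price no longer covers variable cost at any output, so the firm shuts down: y = 0.

Output falls from 9 to 0 (the firm shuts down)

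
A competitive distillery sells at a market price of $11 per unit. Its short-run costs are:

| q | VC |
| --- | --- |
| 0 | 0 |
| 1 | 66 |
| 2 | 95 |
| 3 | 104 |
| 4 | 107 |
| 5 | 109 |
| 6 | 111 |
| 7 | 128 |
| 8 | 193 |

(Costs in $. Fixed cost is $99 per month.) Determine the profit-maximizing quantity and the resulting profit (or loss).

Profit at each row (π = 11q − TC): q=0: -99; q=1: -154; q=2: -172; q=3: -170; q=4: -162; q=5: -153; q=6: -144; q=7: -150; q=8: -204.
Profit is highest at q = 0. Equivalently, the lowest AVC in the table is 128/7 ≈ $18.29 at q = 7, and P = $11 falls below it — price never covers variable cost, so the firm shuts down and loses only its fixed cost.

q = 0 (shut down); profit = -$99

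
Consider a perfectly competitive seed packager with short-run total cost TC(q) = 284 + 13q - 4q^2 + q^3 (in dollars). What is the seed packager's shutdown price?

$9 per unit

Short-run supply begins at min AVC. From VC = 13q - 4q^2 + q^3, AVC = 13 - 4q + q^2.
dAVC/dq = -4 + 2q = 0 gives q = 2. min AVC = 13 - 4·2 + 2^2 = 9.
For P < $9 the firm produces nothing.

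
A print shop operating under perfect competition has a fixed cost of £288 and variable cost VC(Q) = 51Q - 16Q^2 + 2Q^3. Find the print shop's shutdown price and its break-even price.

Shutdown price = £19; break-even price = £75

Shutdown price = min AVC. AVC = 51 - 16Q + 2Q^2, with vertex at Q = 4 and minimum £19.
ATC = 288/Q + 51 - 16Q + 2Q^2. Setting dATC/dQ = −288/Q^2 − 16 + 4Q = 0 gives Q = 6 (since 4·6^3 − 16·6^2 = 288).
min ATC = 288/6 + 51 − 16·6 + 2·6^2 = £75. That is the break-even price.
Between these two prices the firm operates at a loss; above £75 it earns a profit.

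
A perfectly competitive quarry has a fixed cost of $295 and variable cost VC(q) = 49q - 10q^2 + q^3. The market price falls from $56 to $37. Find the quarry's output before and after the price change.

AVC = 49 - 10q + q^2, minimized at q = 5 where min AVC = $24. MC = 49 - 20q + 3q^2.
At P = $56 ≥ min AVC, set P = MC on the rising branch: q = 7.
At P = $37 ≥ min AVC, set P = MC: q = 6. The firm stays open but cuts output.

Output falls from 7 to 6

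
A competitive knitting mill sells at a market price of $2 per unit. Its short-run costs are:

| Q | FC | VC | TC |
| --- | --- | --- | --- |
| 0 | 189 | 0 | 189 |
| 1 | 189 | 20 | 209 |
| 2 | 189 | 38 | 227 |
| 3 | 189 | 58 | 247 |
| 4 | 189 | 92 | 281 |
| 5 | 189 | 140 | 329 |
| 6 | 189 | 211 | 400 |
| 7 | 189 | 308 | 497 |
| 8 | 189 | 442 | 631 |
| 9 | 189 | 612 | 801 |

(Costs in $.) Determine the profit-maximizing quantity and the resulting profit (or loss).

Q = 0 (shut down); profit = -$189

Tabulate TR − TC: Q=0: -189; Q=1: -207; Q=2: -223; Q=3: -241; Q=4: -273; Q=5: -319; Q=6: -388; Q=7: -483; Q=8: -615; Q=9: -783.
Profit is highest at Q = 0. Equivalently, the lowest AVC in the table is 38/2 ≈ $19 at Q = 2, and P = $2 falls below it — price never covers variable cost, so the firm shuts down and loses only its fixed cost.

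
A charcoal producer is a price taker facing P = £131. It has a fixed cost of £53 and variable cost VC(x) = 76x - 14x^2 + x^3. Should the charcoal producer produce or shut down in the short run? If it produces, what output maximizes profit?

Produce at x = 11

Variable cost is VC = 76x - 14x^2 + x^3, so AVC = VC/x = 76 - 14x + x^2 and MC = dTC/dx = 76 - 28x + 3x^2.
AVC is minimized where dAVC/dx = -14 + 2x = 0, at x = 7; min AVC = 76 - 14·7 + 7^2 = £27.
P = £131 exceeds min AVC = £27, so the firm stays open.
P = MC gives -55 - 28x + 3x^2 = 0, with roots -5/3 and 11. Take the larger (rising MC): x* = 11.
Check: AVC at x = 11 is £43 ≤ P, so revenue covers variable cost.
Profit = P·x − TC = 131·11 − 526 = £915.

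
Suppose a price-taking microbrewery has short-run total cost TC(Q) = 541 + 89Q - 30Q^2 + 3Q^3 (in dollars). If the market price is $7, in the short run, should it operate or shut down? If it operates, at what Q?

Shut down

From TC, MC = TC'(Q) = 89 - 60Q + 9Q^2 and AVC = VC/Q = 89 - 30Q + 3Q^2.
AVC is minimized where dAVC/dQ = -30 + 6Q = 0, at Q = 5; min AVC = 89 - 30·5 + 3·5^2 = $14.
P = $7 lies below min AVC = $14; no output level covers variable cost.
Best response: produce nothing and absorb the $541 fixed cost.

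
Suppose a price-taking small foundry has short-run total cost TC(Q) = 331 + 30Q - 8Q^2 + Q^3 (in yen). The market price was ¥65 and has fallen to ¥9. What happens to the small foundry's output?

AVC = 30 - 8Q + Q^2, minimized at Q = 4 where min AVC = ¥14. MC = 30 - 16Q + 3Q^2.
At P = ¥65 ≥ min AVC, set P = MC on the rising branch: Q = 7.
At P = ¥9 < min AVC = ¥14, price no longer covers variable cost at any output, so the firm shuts down: Q = 0.

Output falls from 7 to 0 (the firm shuts down)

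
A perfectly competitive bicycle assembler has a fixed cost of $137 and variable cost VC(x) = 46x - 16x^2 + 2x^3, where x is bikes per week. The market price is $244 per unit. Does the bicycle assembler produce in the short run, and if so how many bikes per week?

Produce at x = 9

From TC, MC = TC'(x) = 46 - 32x + 6x^2 and AVC = VC/x = 46 - 16x + 2x^2.
AVC hits its minimum where MC = AVC, at x = 4, giving min AVC = 46 - 16·4 + 2·4^2 = $14.
Since P = $244 ≥ min AVC = $14, price covers variable cost and the firm should produce.
P = MC gives -198 - 32x + 6x^2 = 0, with roots -11/3 and 9. Take the larger (rising MC): x* = 9.
Check: AVC at x = 9 is $64 ≤ P, so revenue covers variable cost.
Profit = P·x − TC = 244·9 − 713 = $1483.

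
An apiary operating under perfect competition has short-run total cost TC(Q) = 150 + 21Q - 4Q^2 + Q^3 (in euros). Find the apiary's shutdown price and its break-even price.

Shutdown price = €17; break-even price = €56

AVC = 21 - 4Q + Q^2; minimized at Q = 2, giving min AVC = €17. That is the shutdown price.
ATC = 150/Q + 21 - 4Q + Q^2. Setting dATC/dQ = −150/Q^2 − 4 + 2Q = 0 gives Q = 5 (since 2·5^3 − 4·5^2 = 150).
min ATC = 150/5 + 21 − 4·5 + 5^2 = €56. That is the break-even price.
For €17 ≤ P < €56 the firm produces at a loss; below €17 it shuts down.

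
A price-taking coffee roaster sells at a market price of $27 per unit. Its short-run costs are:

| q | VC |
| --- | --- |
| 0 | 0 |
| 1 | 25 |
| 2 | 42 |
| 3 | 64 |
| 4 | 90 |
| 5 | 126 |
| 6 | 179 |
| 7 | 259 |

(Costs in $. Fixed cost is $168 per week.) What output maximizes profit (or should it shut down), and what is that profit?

q = 4; profit = -$150

Profit at each row (π = 27q − TC): q=0: -168; q=1: -166; q=2: -156; q=3: -151; q=4: -150; q=5: -159; q=6: -185; q=7: -238.
Profit is maximized at q = 4. AVC there is 90/4 = $22.50 ≤ P, so producing beats shutting down (which would give -$168).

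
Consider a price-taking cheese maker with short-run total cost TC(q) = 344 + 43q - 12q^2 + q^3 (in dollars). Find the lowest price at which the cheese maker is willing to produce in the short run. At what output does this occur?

$7 per unit, at q = 6

Short-run supply begins at min AVC. From VC = 43q - 12q^2 + q^3, AVC = 43 - 12q + q^2.
At the minimum of AVC, MC = AVC. MC = 43 - 24q + 3q^2; setting MC = AVC gives 2q^2 - 12q = 0, so q = 6. min AVC = 7.
So the shutdown price is $7.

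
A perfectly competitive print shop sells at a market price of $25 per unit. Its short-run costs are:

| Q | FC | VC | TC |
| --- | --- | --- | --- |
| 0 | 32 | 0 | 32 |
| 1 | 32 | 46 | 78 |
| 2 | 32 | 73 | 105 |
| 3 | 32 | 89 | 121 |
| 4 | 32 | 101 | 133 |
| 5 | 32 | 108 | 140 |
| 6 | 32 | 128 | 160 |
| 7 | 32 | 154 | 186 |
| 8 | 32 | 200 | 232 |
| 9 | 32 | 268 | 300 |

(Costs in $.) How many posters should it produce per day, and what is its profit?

Tabulate TR − TC: Q=0: -32; Q=1: -53; Q=2: -55; Q=3: -46; Q=4: -33; Q=5: -15; Q=6: -10; Q=7: -11; Q=8: -32; Q=9: -75.
Profit is maximized at Q = 6. AVC there is 128/6 = $21.33 ≤ P, so producing beats shutting down (which would give -$32).

Q = 6; profit = -$10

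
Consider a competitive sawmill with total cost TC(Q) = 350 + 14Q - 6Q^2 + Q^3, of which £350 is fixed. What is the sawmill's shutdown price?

£5 per unit

Short-run supply begins at min AVC. From VC = 14Q - 6Q^2 + Q^3, AVC = 14 - 6Q + Q^2.
At the minimum of AVC, MC = AVC. MC = 14 - 12Q + 3Q^2; setting MC = AVC gives 2Q^2 - 6Q = 0, so Q = 3. min AVC = 5.
For P < £5 the firm produces nothing.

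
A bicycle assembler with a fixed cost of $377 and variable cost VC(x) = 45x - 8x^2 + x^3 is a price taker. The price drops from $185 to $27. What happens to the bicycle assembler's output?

Output falls from 10 to 0 (the firm shuts down)

MC = 45 - 16x + 3x^2; the shutdown threshold is min AVC = $29 (at x = 4).
With P = $185 above the shutdown price, P = MC gives x = 10.
At P = $27 < min AVC = $29, price no longer covers variable cost at any output, so the firm shuts down: x = 0.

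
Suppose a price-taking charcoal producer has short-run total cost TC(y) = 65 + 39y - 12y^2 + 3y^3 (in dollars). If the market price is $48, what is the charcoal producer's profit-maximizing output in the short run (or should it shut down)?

Variable cost is VC = 39y - 12y^2 + 3y^3, so AVC = VC/y = 39 - 12y + 3y^2 and MC = dTC/dy = 39 - 24y + 9y^2.
The AVC parabola has its vertex at y = 12/6 = 2, where AVC = 39 - 12·2 + 3·2^2 = $27.
P = $48 exceeds min AVC = $27, so the firm stays open.
Set P = MC: 48 = 39 - 24y + 9y^2 → -9 - 24y + 9y^2 = 0. The roots are y = -1/3 and y = 3; the profit-maximizing output is on the rising part of MC, so y* = 3.
Check: AVC at y = 3 is $30 ≤ P, so revenue covers variable cost.
Profit = P·y − TC = 48·3 − 155 = -$11, a loss, but smaller than the $65 fixed cost the firm would lose by shutting down.

Produce at y = 3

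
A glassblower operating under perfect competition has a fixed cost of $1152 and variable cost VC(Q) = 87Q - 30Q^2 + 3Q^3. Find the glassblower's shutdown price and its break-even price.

AVC = 87 - 30Q + 3Q^2; minimized at Q = 5, giving min AVC = $12. That is the shutdown price.
ATC = 1152/Q + 87 - 30Q + 3Q^2. Setting dATC/dQ = −1152/Q^2 − 30 + 6Q = 0 gives Q = 8 (since 6·8^3 − 30·8^2 = 1152).
min ATC = 1152/8 + 87 − 30·8 + 3·8^2 = $183. That is the break-even price.
Between these two prices the firm operates at a loss; above $183 it earns a profit.

Shutdown price = $12; break-even price = $183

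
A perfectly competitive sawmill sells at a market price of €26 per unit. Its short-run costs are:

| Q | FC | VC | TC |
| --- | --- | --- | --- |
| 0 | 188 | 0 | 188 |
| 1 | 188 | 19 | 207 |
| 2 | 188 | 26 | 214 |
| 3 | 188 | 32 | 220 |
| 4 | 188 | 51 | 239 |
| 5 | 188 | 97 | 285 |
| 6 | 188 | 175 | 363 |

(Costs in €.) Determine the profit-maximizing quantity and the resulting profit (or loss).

Profit at each row (π = 26Q − TC): Q=0: -188; Q=1: -181; Q=2: -162; Q=3: -142; Q=4: -135; Q=5: -155; Q=6: -207.
Profit is maximized at Q = 4. AVC there is 51/4 = €12.75 ≤ P, so producing beats shutting down (which would give -€188).

Q = 4; profit = -€135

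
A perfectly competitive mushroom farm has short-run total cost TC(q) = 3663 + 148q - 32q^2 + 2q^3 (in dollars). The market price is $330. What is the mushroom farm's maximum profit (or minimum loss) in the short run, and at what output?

Profit = -$283 at q = 13

AVC = 148 - 32q + 2q^2 has its minimum $20 at q = 8; price $330 clears that bar, so the firm operates.
MC = 148 - 64q + 6q^2. Setting P = MC and taking the root on the rising branch gives q* = 13.
TR = 330·13 = 4290. TC = 3663 + 910 = 4573. Profit = 4290 − 4573 = -$283.
Shutting down would mean losing the fixed cost of $3663, so operating at a loss of $283 is better by $3380.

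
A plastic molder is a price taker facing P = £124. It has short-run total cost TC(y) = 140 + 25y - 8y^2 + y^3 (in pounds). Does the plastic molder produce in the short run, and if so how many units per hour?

Produce at y = 9

Strip out fixed cost: VC = 25y - 8y^2 + y^3. Then AVC = 25 - 8y + y^2 and MC = 25 - 16y + 3y^2.
The AVC parabola has its vertex at y = 8/2 = 4, where AVC = 25 - 8·4 + 4^2 = £9.
P = £124 exceeds min AVC = £9, so the firm stays open.
Solving P = MC: -99 - 16y + 3y^2 = 0 ⇒ y = -11/3 or 9. On the upward-sloping branch, y* = 9.
Check: AVC at y = 9 is £34 ≤ P, so revenue covers variable cost.
Profit = P·y − TC = 124·9 − 446 = £670.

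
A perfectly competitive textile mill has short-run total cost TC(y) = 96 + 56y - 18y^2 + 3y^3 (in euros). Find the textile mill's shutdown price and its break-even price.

Shutdown price = €29; break-even price = €56

AVC = 56 - 18y + 3y^2; minimized at y = 3, giving min AVC = €29. That is the shutdown price.
ATC = 96/y + 56 - 18y + 3y^2. Setting dATC/dy = −96/y^2 − 18 + 6y = 0 gives y = 4 (since 6·4^3 − 18·4^2 = 96).
min ATC = 96/4 + 56 − 18·4 + 3·4^2 = €56. That is the break-even price.
Between these two prices the firm operates at a loss; above €56 it earns a profit.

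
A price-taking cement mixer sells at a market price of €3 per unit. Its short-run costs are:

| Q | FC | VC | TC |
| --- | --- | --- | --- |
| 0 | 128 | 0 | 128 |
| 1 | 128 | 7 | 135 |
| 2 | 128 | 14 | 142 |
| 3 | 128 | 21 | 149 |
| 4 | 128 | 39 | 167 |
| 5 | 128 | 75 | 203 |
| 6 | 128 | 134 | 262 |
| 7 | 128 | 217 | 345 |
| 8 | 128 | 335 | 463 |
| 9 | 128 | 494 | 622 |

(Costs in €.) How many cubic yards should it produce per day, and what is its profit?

Q = 0 (shut down); profit = -€128

Compute π = P·Q − TC at each output: Q=0: -128; Q=1: -132; Q=2: -136; Q=3: -140; Q=4: -155; Q=5: -188; Q=6: -244; Q=7: -324; Q=8: -439; Q=9: -595.
Profit is highest at Q = 0. Equivalently, the lowest AVC in the table is 7/1 ≈ €7 at Q = 1, and P = €3 falls below it — price never covers variable cost, so the firm shuts down and loses only its fixed cost.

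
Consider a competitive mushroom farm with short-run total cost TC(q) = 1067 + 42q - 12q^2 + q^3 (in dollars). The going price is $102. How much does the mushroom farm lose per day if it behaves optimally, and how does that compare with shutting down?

Profit = -$267 at q = 10

AVC = 42 - 12q + q^2; min AVC = $6 at q = 6. Since P = $102 ≥ min AVC, the firm produces.
With MC = 42 - 24q + 3q^2, P = MC on the upward-sloping part at q* = 10.
TR = 102·10 = 1020. TC = 1067 + 220 = 1287. Profit = 1020 − 1287 = -$267.
That loss of $267 beats the $1067 the firm would lose by shutting down; producing recovers $800 of fixed cost.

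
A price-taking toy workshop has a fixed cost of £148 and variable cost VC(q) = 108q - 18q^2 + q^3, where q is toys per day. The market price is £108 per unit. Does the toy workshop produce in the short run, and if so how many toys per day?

Produce at q = 12

Variable cost is VC = 108q - 18q^2 + q^3, so AVC = VC/q = 108 - 18q + q^2 and MC = dTC/dq = 108 - 36q + 3q^2.
AVC is minimized where dAVC/dq = -18 + 2q = 0, at q = 9; min AVC = 108 - 18·9 + 9^2 = £27.
P = £108 exceeds min AVC = £27, so the firm stays open.
P = MC gives -36q + 3q^2 = 0, with roots 0 and 12. Take the larger (rising MC): q* = 12.
Check: AVC at q = 12 is £36 ≤ P, so revenue covers variable cost.
Profit = P·q − TC = 108·12 − 580 = £716.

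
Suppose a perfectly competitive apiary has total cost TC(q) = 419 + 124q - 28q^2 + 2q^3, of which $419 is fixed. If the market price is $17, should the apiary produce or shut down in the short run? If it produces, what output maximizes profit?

From TC, MC = TC'(q) = 124 - 56q + 6q^2 and AVC = VC/q = 124 - 28q + 2q^2.
The AVC parabola has its vertex at q = 28/4 = 7, where AVC = 124 - 28·7 + 2·7^2 = $26.
With P < min AVC ($17 < $26), every unit sold adds to the loss.
Best response: produce nothing and absorb the $419 fixed cost.

Shut down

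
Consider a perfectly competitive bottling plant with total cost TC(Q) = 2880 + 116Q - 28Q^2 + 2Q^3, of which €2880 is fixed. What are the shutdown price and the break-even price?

AVC = 116 - 28Q + 2Q^2; minimized at Q = 7, giving min AVC = €18. That is the shutdown price.
ATC = 2880/Q + 116 - 28Q + 2Q^2. Setting dATC/dQ = −2880/Q^2 − 28 + 4Q = 0 gives Q = 12 (since 4·12^3 − 28·12^2 = 2880).
min ATC = 2880/12 + 116 − 28·12 + 2·12^2 = €308. That is the break-even price.
For €18 ≤ P < €308 the firm produces at a loss; below €18 it shuts down.

Shutdown price = €18; break-even price = €308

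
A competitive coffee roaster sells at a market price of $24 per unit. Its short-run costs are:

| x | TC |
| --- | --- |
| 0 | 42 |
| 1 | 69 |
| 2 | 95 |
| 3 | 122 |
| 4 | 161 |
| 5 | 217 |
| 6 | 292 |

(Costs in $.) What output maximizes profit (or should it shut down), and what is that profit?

x = 0 (shut down); profit = -$42

Compute π = P·x − TC at each output: x=0: -42; x=1: -45; x=2: -47; x=3: -50; x=4: -65; x=5: -97; x=6: -148.
Profit is highest at x = 0. Equivalently, the lowest AVC in the table is 53/2 ≈ $26.50 at x = 2, and P = $24 falls below it — price never covers variable cost, so the firm shuts down and loses only its fixed cost.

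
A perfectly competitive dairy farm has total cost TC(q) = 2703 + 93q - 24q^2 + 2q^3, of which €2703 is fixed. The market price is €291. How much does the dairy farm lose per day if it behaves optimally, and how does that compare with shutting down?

Profit = -€283 at q = 11

AVC = 93 - 24q + 2q^2; min AVC = €21 at q = 6. Since P = €291 ≥ min AVC, the firm produces.
MC = 93 - 48q + 6q^2. Setting P = MC and taking the root on the rising branch gives q* = 11.
TR = 291·11 = 3201. TC = 2703 + 781 = 3484. Profit = 3201 − 3484 = -€283.
That loss of €283 beats the €2703 the firm would lose by shutting down; producing recovers €2420 of fixed cost.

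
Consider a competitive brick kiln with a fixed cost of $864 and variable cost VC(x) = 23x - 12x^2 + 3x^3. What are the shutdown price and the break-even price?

Shutdown price = min AVC. AVC = 23 - 12x + 3x^2, with vertex at x = 2 and minimum $11.
ATC = 864/x + 23 - 12x + 3x^2. Setting dATC/dx = −864/x^2 − 12 + 6x = 0 gives x = 6 (since 6·6^3 − 12·6^2 = 864).
min ATC = 864/6 + 23 − 12·6 + 3·6^2 = $203. That is the break-even price.
Between these two prices the firm operates at a loss; above $203 it earns a profit.

Shutdown price = $11; break-even price = $203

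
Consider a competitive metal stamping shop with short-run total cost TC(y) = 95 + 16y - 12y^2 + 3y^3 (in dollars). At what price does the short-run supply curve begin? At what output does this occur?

$4 per unit, at y = 2

Short-run supply begins at min AVC. From VC = 16y - 12y^2 + 3y^3, AVC = 16 - 12y + 3y^2.
dAVC/dy = -12 + 6y = 0 gives y = 2. min AVC = 16 - 12·2 + 3·2^2 = 4.
The firm shuts down for any P below $4.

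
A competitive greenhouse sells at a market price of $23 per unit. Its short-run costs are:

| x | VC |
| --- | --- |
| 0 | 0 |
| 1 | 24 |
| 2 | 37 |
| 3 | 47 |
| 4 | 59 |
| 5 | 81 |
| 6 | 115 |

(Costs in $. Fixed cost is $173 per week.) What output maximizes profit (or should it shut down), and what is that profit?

x = 5; profit = -$139

Profit at each row (π = 23x − TC): x=0: -173; x=1: -174; x=2: -164; x=3: -151; x=4: -140; x=5: -139; x=6: -150.
Profit is maximized at x = 5. AVC there is 81/5 = $16.20 ≤ P, so producing beats shutting down (which would give -$173).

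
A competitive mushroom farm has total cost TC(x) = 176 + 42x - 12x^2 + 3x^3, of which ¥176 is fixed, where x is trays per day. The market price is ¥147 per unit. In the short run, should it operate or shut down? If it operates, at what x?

Variable cost is VC = 42x - 12x^2 + 3x^3, so AVC = VC/x = 42 - 12x + 3x^2 and MC = dTC/dx = 42 - 24x + 9x^2.
AVC is minimized where dAVC/dx = -12 + 6x = 0, at x = 2; min AVC = 42 - 12·2 + 3·2^2 = ¥30.
Since P = ¥147 ≥ min AVC = ¥30, price covers variable cost and the firm should produce.
Solving P = MC: -105 - 24x + 9x^2 = 0 ⇒ x = -7/3 or 5. On the upward-sloping branch, x* = 5.
Check: AVC at x = 5 is ¥57 ≤ P, so revenue covers variable cost.
Profit = P·x − TC = 147·5 − 461 = ¥274.

Produce at x = 5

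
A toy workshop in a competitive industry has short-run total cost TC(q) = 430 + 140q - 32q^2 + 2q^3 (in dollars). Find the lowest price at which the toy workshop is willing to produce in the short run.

$12 per unit

The shutdown price is the minimum of AVC. VC = 140q - 32q^2 + 2q^3, so AVC = 140 - 32q + 2q^2.
dAVC/dq = -32 + 4q = 0 gives q = 8. min AVC = 140 - 32·8 + 2·8^2 = 12.
For P < $12 the firm produces nothing.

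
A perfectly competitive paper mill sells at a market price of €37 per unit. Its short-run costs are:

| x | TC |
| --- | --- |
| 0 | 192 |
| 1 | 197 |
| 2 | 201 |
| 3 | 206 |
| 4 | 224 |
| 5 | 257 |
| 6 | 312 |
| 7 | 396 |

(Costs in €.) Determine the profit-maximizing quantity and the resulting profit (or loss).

Compute π = P·x − TC at each output: x=0: -192; x=1: -160; x=2: -127; x=3: -95; x=4: -76; x=5: -72; x=6: -90; x=7: -137.
Profit is maximized at x = 5. AVC there is 65/5 = €13 ≤ P, so producing beats shutting down (which would give -€192).

x = 5; profit = -€72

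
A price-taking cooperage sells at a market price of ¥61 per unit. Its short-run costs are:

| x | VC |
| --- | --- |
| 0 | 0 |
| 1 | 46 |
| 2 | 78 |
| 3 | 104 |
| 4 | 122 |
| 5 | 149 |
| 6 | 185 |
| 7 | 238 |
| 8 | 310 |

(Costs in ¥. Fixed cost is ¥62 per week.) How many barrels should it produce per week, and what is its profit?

Tabulate TR − TC: x=0: -62; x=1: -47; x=2: -18; x=3: 17; x=4: 60; x=5: 94; x=6: 119; x=7: 127; x=8: 116.
Profit is maximized at x = 7. AVC there is 238/7 = ¥34 ≤ P, so producing beats shutting down (which would give -¥62).

x = 7; profit = ¥127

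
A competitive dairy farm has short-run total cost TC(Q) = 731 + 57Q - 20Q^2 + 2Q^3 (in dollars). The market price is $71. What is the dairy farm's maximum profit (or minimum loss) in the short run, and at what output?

AVC = 57 - 20Q + 2Q^2 has its minimum $7 at Q = 5; price $71 clears that bar, so the firm operates.
MC = 57 - 40Q + 6Q^2. Setting P = MC and taking the root on the rising branch gives Q* = 7.
TR = 71·7 = 497. TC = 731 + 105 = 836. Profit = 497 − 836 = -$339.
By producing, the firm covers all variable cost plus $392 of fixed cost; shutting down would lose the full $731.

Profit = -$339 at Q = 7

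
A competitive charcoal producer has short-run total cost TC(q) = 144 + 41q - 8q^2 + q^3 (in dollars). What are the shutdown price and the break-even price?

Shutdown price = $25; break-even price = $53

AVC = 41 - 8q + q^2; minimized at q = 4, giving min AVC = $25. That is the shutdown price.
ATC = 144/q + 41 - 8q + q^2. Setting dATC/dq = −144/q^2 − 8 + 2q = 0 gives q = 6 (since 2·6^3 − 8·6^2 = 144).
min ATC = 144/6 + 41 − 8·6 + 6^2 = $53. That is the break-even price.
For $25 ≤ P < $53 the firm produces at a loss; below $25 it shuts down.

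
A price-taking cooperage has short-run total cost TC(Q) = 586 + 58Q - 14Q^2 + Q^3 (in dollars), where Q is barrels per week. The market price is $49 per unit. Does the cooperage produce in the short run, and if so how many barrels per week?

Strip out fixed cost: VC = 58Q - 14Q^2 + Q^3. Then AVC = 58 - 14Q + Q^2 and MC = 58 - 28Q + 3Q^2.
AVC hits its minimum where MC = AVC, at Q = 7, giving min AVC = 58 - 14·7 + 7^2 = $9.
Since P = $49 ≥ min AVC = $9, price covers variable cost and the firm should produce.
Solving P = MC: 9 - 28Q + 3Q^2 = 0 ⇒ Q = 1/3 or 9. On the upward-sloping branch, Q* = 9.
Check: AVC at Q = 9 is $13 ≤ P, so revenue covers variable cost.
Profit = P·Q − TC = 49·9 − 703 = -$262, a loss, but smaller than the $586 fixed cost the firm would lose by shutting down.

Produce at Q = 9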